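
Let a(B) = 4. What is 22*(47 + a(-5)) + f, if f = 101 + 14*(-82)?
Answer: 75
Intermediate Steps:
f = -1047 (f = 101 - 1148 = -1047)
22*(47 + a(-5)) + f = 22*(47 + 4) - 1047 = 22*51 - 1047 = 1122 - 1047 = 75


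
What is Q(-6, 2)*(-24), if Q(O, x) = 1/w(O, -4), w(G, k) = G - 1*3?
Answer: 8/3 ≈ 2.6667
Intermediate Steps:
w(G, k) = -3 + G (w(G, k) = G - 3 = -3 + G)
Q(O, x) = 1/(-3 + O)
Q(-6, 2)*(-24) = -24/(-3 - 6) = -24/(-9) = -⅑*(-24) = 8/3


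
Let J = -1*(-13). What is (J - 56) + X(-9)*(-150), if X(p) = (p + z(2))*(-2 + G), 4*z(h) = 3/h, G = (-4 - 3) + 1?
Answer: -10393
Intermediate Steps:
G = -6 (G = -7 + 1 = -6)
J = 13
z(h) = 3/(4*h) (z(h) = (3/h)/4 = 3/(4*h))
X(p) = -3 - 8*p (X(p) = (p + (¾)/2)*(-2 - 6) = (p + (¾)*(½))*(-8) = (p + 3/8)*(-8) = (3/8 + p)*(-8) = -3 - 8*p)
(J - 56) + X(-9)*(-150) = (13 - 56) + (-3 - 8*(-9))*(-150) = -43 + (-3 + 72)*(-150) = -43 + 69*(-150) = -43 - 10350 = -10393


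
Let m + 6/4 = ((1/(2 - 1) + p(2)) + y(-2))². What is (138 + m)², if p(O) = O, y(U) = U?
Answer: 75625/4 ≈ 18906.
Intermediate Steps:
m = -½ (m = -3/2 + ((1/(2 - 1) + 2) - 2)² = -3/2 + ((1/1 + 2) - 2)² = -3/2 + ((1 + 2) - 2)² = -3/2 + (3 - 2)² = -3/2 + 1² = -3/2 + 1 = -½ ≈ -0.50000)
(138 + m)² = (138 - ½)² = (275/2)² = 75625/4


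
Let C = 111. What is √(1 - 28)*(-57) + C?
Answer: 111 - 171*I*√3 ≈ 111.0 - 296.18*I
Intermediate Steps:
√(1 - 28)*(-57) + C = √(1 - 28)*(-57) + 111 = √(-27)*(-57) + 111 = (3*I*√3)*(-57) + 111 = -171*I*√3 + 111 = 111 - 171*I*√3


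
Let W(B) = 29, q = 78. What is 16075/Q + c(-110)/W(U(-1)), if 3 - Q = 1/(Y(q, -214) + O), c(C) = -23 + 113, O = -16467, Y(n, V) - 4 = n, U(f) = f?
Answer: 7642701415/1425524 ≈ 5361.3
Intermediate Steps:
Y(n, V) = 4 + n
c(C) = 90
Q = 49156/16385 (Q = 3 - 1/((4 + 78) - 16467) = 3 - 1/(82 - 16467) = 3 - 1/(-16385) = 3 - 1*(-1/16385) = 3 + 1/16385 = 49156/16385 ≈ 3.0001)
16075/Q + c(-110)/W(U(-1)) = 16075/(49156/16385) + 90/29 = 16075*(16385/49156) + 90*(1/29) = 263388875/49156 + 90/29 = 7642701415/1425524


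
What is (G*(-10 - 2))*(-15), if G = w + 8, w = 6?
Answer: 2520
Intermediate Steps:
G = 14 (G = 6 + 8 = 14)
(G*(-10 - 2))*(-15) = (14*(-10 - 2))*(-15) = (14*(-12))*(-15) = -168*(-15) = 2520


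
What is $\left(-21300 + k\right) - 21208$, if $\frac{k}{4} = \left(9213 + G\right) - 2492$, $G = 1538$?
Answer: $-9472$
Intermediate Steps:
$k = 33036$ ($k = 4 \left(\left(9213 + 1538\right) - 2492\right) = 4 \left(10751 - 2492\right) = 4 \cdot 8259 = 33036$)
$\left(-21300 + k\right) - 21208 = \left(-21300 + 33036\right) - 21208 = 11736 - 21208 = -9472$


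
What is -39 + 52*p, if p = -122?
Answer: -6383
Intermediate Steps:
-39 + 52*p = -39 + 52*(-122) = -39 - 6344 = -6383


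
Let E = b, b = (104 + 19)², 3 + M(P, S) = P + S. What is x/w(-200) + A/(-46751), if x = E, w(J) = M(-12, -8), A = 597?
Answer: -707309610/1075273 ≈ -657.79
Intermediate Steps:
M(P, S) = -3 + P + S (M(P, S) = -3 + (P + S) = -3 + P + S)
w(J) = -23 (w(J) = -3 - 12 - 8 = -23)
b = 15129 (b = 123² = 15129)
E = 15129
x = 15129
x/w(-200) + A/(-46751) = 15129/(-23) + 597/(-46751) = 15129*(-1/23) + 597*(-1/46751) = -15129/23 - 597/46751 = -707309610/1075273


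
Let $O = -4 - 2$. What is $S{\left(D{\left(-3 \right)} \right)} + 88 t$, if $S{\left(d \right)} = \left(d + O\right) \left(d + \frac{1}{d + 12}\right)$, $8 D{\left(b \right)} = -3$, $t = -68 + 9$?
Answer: $- \frac{10297273}{1984} \approx -5190.2$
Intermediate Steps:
$t = -59$
$D{\left(b \right)} = - \frac{3}{8}$ ($D{\left(b \right)} = \frac{1}{8} \left(-3\right) = - \frac{3}{8}$)
$O = -6$
$S{\left(d \right)} = \left(-6 + d\right) \left(d + \frac{1}{12 + d}\right)$ ($S{\left(d \right)} = \left(d - 6\right) \left(d + \frac{1}{d + 12}\right) = \left(-6 + d\right) \left(d + \frac{1}{12 + d}\right)$)
$S{\left(D{\left(-3 \right)} \right)} + 88 t = \frac{-6 + \left(- \frac{3}{8}\right)^{3} - - \frac{213}{8} + 6 \left(- \frac{3}{8}\right)^{2}}{12 - \frac{3}{8}} + 88 \left(-59\right) = \frac{-6 - \frac{27}{512} + \frac{213}{8} + 6 \cdot \frac{9}{64}}{\frac{93}{8}} - 5192 = \frac{8 \left(-6 - \frac{27}{512} + \frac{213}{8} + \frac{27}{32}\right)}{93} - 5192 = \frac{8}{93} \cdot \frac{10965}{512} - 5192 = \frac{3655}{1984} - 5192 = - \frac{10297273}{1984}$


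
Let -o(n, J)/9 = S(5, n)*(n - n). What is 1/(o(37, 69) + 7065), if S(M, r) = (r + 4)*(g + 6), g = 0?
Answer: 1/7065 ≈ 0.00014154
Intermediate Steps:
S(M, r) = 24 + 6*r (S(M, r) = (r + 4)*(0 + 6) = (4 + r)*6 = 24 + 6*r)
o(n, J) = 0 (o(n, J) = -9*(24 + 6*n)*(n - n) = -9*(24 + 6*n)*0 = -9*0 = 0)
1/(o(37, 69) + 7065) = 1/(0 + 7065) = 1/7065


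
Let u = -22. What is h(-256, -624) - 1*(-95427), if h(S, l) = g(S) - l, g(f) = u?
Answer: 96029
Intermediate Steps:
g(f) = -22
h(S, l) = -22 - l
h(-256, -624) - 1*(-95427) = (-22 - 1*(-624)) - 1*(-95427) = (-22 + 624) + 95427 = 602 + 95427 = 96029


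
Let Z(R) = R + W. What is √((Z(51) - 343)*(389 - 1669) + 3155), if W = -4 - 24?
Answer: √412755 ≈ 642.46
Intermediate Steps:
W = -28
Z(R) = -28 + R (Z(R) = R - 28 = -28 + R)
√((Z(51) - 343)*(389 - 1669) + 3155) = √(((-28 + 51) - 343)*(389 - 1669) + 3155) = √((23 - 343)*(-1280) + 3155) = √(-320*(-1280) + 3155) = √(409600 + 3155) = √412755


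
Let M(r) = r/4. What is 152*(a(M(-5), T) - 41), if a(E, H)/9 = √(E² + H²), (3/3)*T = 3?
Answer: -1786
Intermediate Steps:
M(r) = r/4 (M(r) = r*(¼) = r/4)
T = 3
a(E, H) = 9*√(E² + H²)
152*(a(M(-5), T) - 41) = 152*(9*√(((¼)*(-5))² + 3²) - 41) = 152*(9*√((-5/4)² + 9) - 41) = 152*(9*√(25/16 + 9) - 41) = 152*(9*√(169/16) - 41) = 152*(9*(13/4) - 41) = 152*(117/4 - 41) = 152*(-47/4) = -1786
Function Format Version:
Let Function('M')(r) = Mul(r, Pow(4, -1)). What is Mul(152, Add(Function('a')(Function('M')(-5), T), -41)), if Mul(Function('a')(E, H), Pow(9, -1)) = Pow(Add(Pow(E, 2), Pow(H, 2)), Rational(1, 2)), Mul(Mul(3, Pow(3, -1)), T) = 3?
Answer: -1786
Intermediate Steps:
Function('M')(r) = Mul(Rational(1, 4), r) (Function('M')(r) = Mul(r, Rational(1, 4)) = Mul(Rational(1, 4), r))
T = 3
Function('a')(E, H) = Mul(9, Pow(Add(Pow(E, 2), Pow(H, 2)), Rational(1, 2)))
Mul(152, Add(Function('a')(Function('M')(-5), T), -41)) = Mul(152, Add(Mul(9, Pow(Add(Pow(Mul(Rational(1, 4), -5), 2), Pow(3, 2)), Rational(1, 2))), -41)) = Mul(152, Add(Mul(9, Pow(Add(Pow(Rational(-5, 4), 2), 9), Rational(1, 2))), -41)) = Mul(152, Add(Mul(9, Pow(Add(Rational(25, 16), 9), Rational(1, 2))), -41)) = Mul(152, Add(Mul(9, Pow(Rational(169, 16), Rational(1, 2))), -41)) = Mul(152, Add(Mul(9, Rational(13, 4)), -41)) = Mul(152, Add(Rational(117, 4), -41)) = Mul(152, Rational(-47, 4)) = -1786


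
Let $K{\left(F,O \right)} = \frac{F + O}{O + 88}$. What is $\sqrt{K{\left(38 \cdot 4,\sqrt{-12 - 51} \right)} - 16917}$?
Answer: $2 \sqrt{\frac{-372136 - 12687 i \sqrt{7}}{88 + 3 i \sqrt{7}}} \approx 0.00025015 - 130.06 i$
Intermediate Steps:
$K{\left(F,O \right)} = \frac{F + O}{88 + O}$
$\sqrt{K{\left(38 \cdot 4,\sqrt{-12 - 51} \right)} - 16917} = \sqrt{\frac{38 \cdot 4 + \sqrt{-12 - 51}}{88 + \sqrt{-12 - 51}} - 16917} = \sqrt{\frac{152 + \sqrt{-63}}{88 + \sqrt{-63}} - 16917} = \sqrt{\frac{152 + 3 i \sqrt{7}}{88 + 3 i \sqrt{7}} - 16917} = \sqrt{-16917 + \frac{152 + 3 i \sqrt{7}}{88 + 3 i \sqrt{7}}}$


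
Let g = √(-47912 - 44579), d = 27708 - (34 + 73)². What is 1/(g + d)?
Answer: 16259/264447572 - I*√92491/264447572 ≈ 6.1483e-5 - 1.15e-6*I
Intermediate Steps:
d = 16259 (d = 27708 - 1*107² = 27708 - 1*11449 = 27708 - 11449 = 16259)
g = I*√92491 (g = √(-92491) = I*√92491 ≈ 304.12*I)
1/(g + d) = 1/(I*√92491 + 16259) = 1/(16259 + I*√92491)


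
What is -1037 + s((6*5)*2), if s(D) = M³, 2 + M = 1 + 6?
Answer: -912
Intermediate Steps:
M = 5 (M = -2 + (1 + 6) = -2 + 7 = 5)
s(D) = 125 (s(D) = 5³ = 125)
-1037 + s((6*5)*2) = -1037 + 125 = -912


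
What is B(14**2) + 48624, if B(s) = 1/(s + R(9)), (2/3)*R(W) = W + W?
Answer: 10843153/223 ≈ 48624.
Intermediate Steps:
R(W) = 3*W (R(W) = 3*(W + W)/2 = 3*(2*W)/2 = 3*W)
B(s) = 1/(27 + s) (B(s) = 1/(s + 3*9) = 1/(s + 27) = 1/(27 + s))
B(14**2) + 48624 = 1/(27 + 14**2) + 48624 = 1/(27 + 196) + 48624 = 1/223 + 48624 = 10843153/223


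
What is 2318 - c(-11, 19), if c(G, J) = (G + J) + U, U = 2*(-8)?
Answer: 2326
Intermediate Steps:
U = -16
c(G, J) = -16 + G + J (c(G, J) = (G + J) - 16 = -16 + G + J)
2318 - c(-11, 19) = 2318 - (-16 - 11 + 19) = 2318 - 1*(-8) = 2318 + 8 = 2326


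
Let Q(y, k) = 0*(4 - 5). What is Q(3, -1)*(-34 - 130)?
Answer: 0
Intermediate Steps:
Q(y, k) = 0 (Q(y, k) = 0*(-1) = 0)
Q(3, -1)*(-34 - 130) = 0*(-34 - 130) = 0*(-164) = 0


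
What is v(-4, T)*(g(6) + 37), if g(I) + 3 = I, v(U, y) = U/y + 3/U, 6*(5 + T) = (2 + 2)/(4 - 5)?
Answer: -30/17 ≈ -1.7647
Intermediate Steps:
T = -17/3 (T = -5 + ((2 + 2)/(4 - 5))/6 = -5 + (4/(-1))/6 = -5 + (4*(-1))/6 = -5 + (1/6)*(-4) = -5 - 2/3 = -17/3 ≈ -5.6667)
v(U, y) = 3/U + U/y
g(I) = -3 + I
v(-4, T)*(g(6) + 37) = (3/(-4) - 4/(-17/3))*((-3 + 6) + 37) = (3*(-1/4) - 4*(-3/17))*(3 + 37) = (-3/4 + 12/17)*40 = -3/68*40 = -30/17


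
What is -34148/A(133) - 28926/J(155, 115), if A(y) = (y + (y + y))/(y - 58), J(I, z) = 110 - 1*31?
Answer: -71289458/10507 ≈ -6784.9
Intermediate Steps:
J(I, z) = 79 (J(I, z) = 110 - 31 = 79)
A(y) = 3*y/(-58 + y) (A(y) = (y + 2*y)/(-58 + y) = (3*y)/(-58 + y) = 3*y/(-58 + y))
-34148/A(133) - 28926/J(155, 115) = -34148/(3*133/(-58 + 133)) - 28926/79 = -34148/(3*133/75) - 28926*1/79 = -34148/(3*133*(1/75)) - 28926/79 = -34148/133/25 - 28926/79 = -34148*25/133 - 28926/79 = -853700/133 - 28926/79 = -71289458/10507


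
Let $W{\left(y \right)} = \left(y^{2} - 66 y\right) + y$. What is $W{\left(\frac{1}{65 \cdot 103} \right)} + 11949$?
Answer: $\frac{535589890551}{44823025} \approx 11949.0$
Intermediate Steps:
$W{\left(y \right)} = y^{2} - 65 y$
$W{\left(\frac{1}{65 \cdot 103} \right)} + 11949 = \frac{1}{65 \cdot 103} \left(-65 + \frac{1}{65 \cdot 103}\right) + 11949 = \frac{1}{65} \cdot \frac{1}{103} \left(-65 + \frac{1}{65} \cdot \frac{1}{103}\right) + 11949 = \frac{-65 + \frac{1}{6695}}{6695} + 11949 = \frac{1}{6695} \left(- \frac{435174}{6695}\right) + 11949 = - \frac{435174}{44823025} + 11949 = \frac{535589890551}{44823025}$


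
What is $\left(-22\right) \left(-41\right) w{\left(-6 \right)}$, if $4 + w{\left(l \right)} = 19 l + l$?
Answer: $-111848$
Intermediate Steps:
$w{\left(l \right)} = -4 + 20 l$ ($w{\left(l \right)} = -4 + \left(19 l + l\right) = -4 + 20 l$)
$\left(-22\right) \left(-41\right) w{\left(-6 \right)} = \left(-22\right) \left(-41\right) \left(-4 + 20 \left(-6\right)\right) = 902 \left(-4 - 120\right) = 902 \left(-124\right) = -111848$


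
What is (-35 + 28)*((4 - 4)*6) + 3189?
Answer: 3189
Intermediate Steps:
(-35 + 28)*((4 - 4)*6) + 3189 = -0*6 + 3189 = -7*0 + 3189 = 0 + 3189 = 3189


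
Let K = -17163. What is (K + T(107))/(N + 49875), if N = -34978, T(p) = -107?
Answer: -17270/14897 ≈ -1.1593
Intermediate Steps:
(K + T(107))/(N + 49875) = (-17163 - 107)/(-34978 + 49875) = -17270/14897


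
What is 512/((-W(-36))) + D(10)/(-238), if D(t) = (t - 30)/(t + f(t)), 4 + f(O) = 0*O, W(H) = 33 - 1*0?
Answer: -20291/1309 ≈ -15.501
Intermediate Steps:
W(H) = 33 (W(H) = 33 + 0 = 33)
f(O) = -4 (f(O) = -4 + 0*O = -4 + 0 = -4)
D(t) = (-30 + t)/(-4 + t) (D(t) = (t - 30)/(t - 4) = (-30 + t)/(-4 + t))
512/((-W(-36))) + D(10)/(-238) = 512/((-1*33)) + ((-30 + 10)/(-4 + 10))/(-238) = 512/(-33) + (-20/6)*(-1/238) = 512*(-1/33) + ((⅙)*(-20))*(-1/238) = -512/33 - 10/3*(-1/238) = -512/33 + 5/357 = -20291/1309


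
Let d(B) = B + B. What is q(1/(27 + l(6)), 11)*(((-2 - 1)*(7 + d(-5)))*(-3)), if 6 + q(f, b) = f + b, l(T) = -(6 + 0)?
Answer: -954/7 ≈ -136.29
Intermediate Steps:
l(T) = -6 (l(T) = -1*6 = -6)
d(B) = 2*B
q(f, b) = -6 + b + f (q(f, b) = -6 + (f + b) = -6 + (b + f) = -6 + b + f)
q(1/(27 + l(6)), 11)*(((-2 - 1)*(7 + d(-5)))*(-3)) = (-6 + 11 + 1/(27 - 6))*(((-2 - 1)*(7 + 2*(-5)))*(-3)) = (-6 + 11 + 1/21)*(-3*(7 - 10)*(-3)) = (-6 + 11 + 1/21)*(-3*(-3)*(-3)) = 106*(9*(-3))/21 = (106/21)*(-27) = -954/7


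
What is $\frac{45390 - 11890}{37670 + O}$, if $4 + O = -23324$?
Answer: $\frac{16750}{7171} \approx 2.3358$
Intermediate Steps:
$O = -23328$ ($O = -4 - 23324 = -23328$)
$\frac{45390 - 11890}{37670 + O} = \frac{45390 - 11890}{37670 - 23328} = \frac{33500}{14342} = 33500 \cdot \frac{1}{14342} = \frac{16750}{7171}$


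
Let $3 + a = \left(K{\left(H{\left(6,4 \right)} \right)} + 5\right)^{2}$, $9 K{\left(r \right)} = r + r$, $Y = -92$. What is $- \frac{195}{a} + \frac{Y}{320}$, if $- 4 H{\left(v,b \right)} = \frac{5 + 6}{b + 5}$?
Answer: $- \frac{422278787}{44773520} \approx -9.4314$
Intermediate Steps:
$H{\left(v,b \right)} = - \frac{11}{4 \left(5 + b\right)}$ ($H{\left(v,b \right)} = - \frac{\left(5 + 6\right) \frac{1}{b + 5}}{4} = - \frac{11 \frac{1}{5 + b}}{4} = - \frac{11}{4 \left(5 + b\right)}$)
$K{\left(r \right)} = \frac{2 r}{9}$ ($K{\left(r \right)} = \frac{r + r}{9} = \frac{2 r}{9}$)
$a = \frac{559669}{26244}$ ($a = -3 + \left(\frac{2 \left(- \frac{11}{20 + 4 \cdot 4}\right)}{9} + 5\right)^{2} = -3 + \left(\frac{2 \left(- \frac{11}{20 + 16}\right)}{9} + 5\right)^{2} = -3 + \left(\frac{2 \left(- \frac{11}{36}\right)}{9} + 5\right)^{2} = -3 + \left(\frac{2 \left(\left(-11\right) \frac{1}{36}\right)}{9} + 5\right)^{2} = -3 + \left(\frac{2}{9} \left(- \frac{11}{36}\right) + 5\right)^{2} = -3 + \left(- \frac{11}{162} + 5\right)^{2} = -3 + \left(\frac{799}{162}\right)^{2} = -3 + \frac{638401}{26244} = \frac{559669}{26244} \approx 21.326$)
$- \frac{195}{a} + \frac{Y}{320} = - \frac{195}{\frac{559669}{26244}} - \frac{92}{320} = \left(-195\right) \frac{26244}{559669} - \frac{23}{80} = - \frac{5117580}{559669} - \frac{23}{80} = - \frac{422278787}{44773520}$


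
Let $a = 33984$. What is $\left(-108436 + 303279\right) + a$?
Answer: $228827$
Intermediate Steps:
$\left(-108436 + 303279\right) + a = \left(-108436 + 303279\right) + 33984 = 194843 + 33984 = 228827$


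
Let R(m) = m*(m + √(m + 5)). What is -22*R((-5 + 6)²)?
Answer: -22 - 22*√6 ≈ -75.889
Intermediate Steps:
R(m) = m*(m + √(5 + m))
-22*R((-5 + 6)²) = -22*(-5 + 6)²*((-5 + 6)² + √(5 + (-5 + 6)²)) = -22*1²*(1² + √(5 + 1²)) = -22*(1 + √(5 + 1)) = -22*(1 + √6) = -22 - 22*√6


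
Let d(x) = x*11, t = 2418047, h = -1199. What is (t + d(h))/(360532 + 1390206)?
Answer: 1202429/875369 ≈ 1.3736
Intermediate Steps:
d(x) = 11*x
(t + d(h))/(360532 + 1390206) = (2418047 + 11*(-1199))/(360532 + 1390206) = (2418047 - 13189)/1750738 = 2404858*(1/1750738) = 1202429/875369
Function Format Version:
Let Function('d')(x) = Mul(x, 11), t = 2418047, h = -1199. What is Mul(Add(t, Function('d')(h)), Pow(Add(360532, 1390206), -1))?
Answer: Rational(1202429, 875369) ≈ 1.3736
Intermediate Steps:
Function('d')(x) = Mul(11, x)
Mul(Add(t, Function('d')(h)), Pow(Add(360532, 1390206), -1)) = Mul(Add(2418047, Mul(11, -1199)), Pow(Add(360532, 1390206), -1)) = Mul(Add(2418047, -13189), Pow(1750738, -1)) = Mul(2404858, Rational(1, 1750738)) = Rational(1202429, 875369)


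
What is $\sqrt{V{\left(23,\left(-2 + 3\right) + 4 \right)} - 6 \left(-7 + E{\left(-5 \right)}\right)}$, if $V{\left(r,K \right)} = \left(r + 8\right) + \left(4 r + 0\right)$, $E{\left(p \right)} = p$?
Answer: $\sqrt{195} \approx 13.964$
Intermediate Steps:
$V{\left(r,K \right)} = 8 + 5 r$ ($V{\left(r,K \right)} = \left(8 + r\right) + 4 r = 8 + 5 r$)
$\sqrt{V{\left(23,\left(-2 + 3\right) + 4 \right)} - 6 \left(-7 + E{\left(-5 \right)}\right)} = \sqrt{\left(8 + 5 \cdot 23\right) - 6 \left(-7 - 5\right)} = \sqrt{\left(8 + 115\right) - -72} = \sqrt{123 + 72} = \sqrt{195}$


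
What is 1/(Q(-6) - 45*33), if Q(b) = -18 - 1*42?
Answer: -1/1545 ≈ -0.00064725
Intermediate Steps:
Q(b) = -60 (Q(b) = -18 - 42 = -60)
1/(Q(-6) - 45*33) = 1/(-60 - 45*33) = 1/(-60 - 1485) = 1/(-1545) = -1/1545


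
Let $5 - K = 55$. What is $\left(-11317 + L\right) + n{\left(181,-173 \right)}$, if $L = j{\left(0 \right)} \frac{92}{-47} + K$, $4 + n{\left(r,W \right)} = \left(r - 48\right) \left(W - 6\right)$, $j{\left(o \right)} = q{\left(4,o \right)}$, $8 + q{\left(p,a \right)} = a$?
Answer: $- \frac{1652630}{47} \approx -35162.0$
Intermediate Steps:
$q{\left(p,a \right)} = -8 + a$
$j{\left(o \right)} = -8 + o$
$K = -50$ ($K = 5 - 55 = -50$)
$n{\left(r,W \right)} = -4 + \left(-48 + r\right) \left(-6 + W\right)$ ($n{\left(r,W \right)} = -4 + \left(r - 48\right) \left(W - 6\right) = -4 + \left(-48 + r\right) \left(-6 + W\right)$)
$L = - \frac{1614}{47}$ ($L = \left(-8 + 0\right) \frac{92}{-47} - 50 = - 8 \cdot 92 \left(- \frac{1}{47}\right) - 50 = \left(-8\right) \left(- \frac{92}{47}\right) - 50 = \frac{736}{47} - 50 = - \frac{1614}{47} \approx -34.34$)
$\left(-11317 + L\right) + n{\left(181,-173 \right)} = \left(-11317 - \frac{1614}{47}\right) - 23811 = - \frac{533513}{47} + \left(284 + 8304 - 1086 - 31313\right) = - \frac{533513}{47} - 23811 = - \frac{1652630}{47}$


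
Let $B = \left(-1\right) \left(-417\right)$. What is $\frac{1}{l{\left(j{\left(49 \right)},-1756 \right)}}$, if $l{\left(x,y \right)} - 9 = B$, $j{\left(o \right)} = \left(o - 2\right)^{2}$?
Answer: $\frac{1}{426} \approx 0.0023474$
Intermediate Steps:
$j{\left(o \right)} = \left(-2 + o\right)^{2}$
$B = 417$
$l{\left(x,y \right)} = 426$ ($l{\left(x,y \right)} = 9 + 417 = 426$)
$\frac{1}{l{\left(j{\left(49 \right)},-1756 \right)}} = \frac{1}{426}$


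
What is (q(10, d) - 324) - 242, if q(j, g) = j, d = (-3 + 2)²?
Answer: -556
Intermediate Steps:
d = 1 (d = (-1)² = 1)
(q(10, d) - 324) - 242 = (10 - 324) - 242 = -314 - 242 = -556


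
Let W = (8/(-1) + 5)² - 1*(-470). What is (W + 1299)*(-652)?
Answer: -1159256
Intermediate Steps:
W = 479 (W = (8*(-1) + 5)² + 470 = (-8 + 5)² + 470 = (-3)² + 470 = 9 + 470 = 479)
(W + 1299)*(-652) = (479 + 1299)*(-652) = 1778*(-652) = -1159256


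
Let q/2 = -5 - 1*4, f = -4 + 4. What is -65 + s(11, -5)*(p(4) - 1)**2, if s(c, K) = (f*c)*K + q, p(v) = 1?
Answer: -65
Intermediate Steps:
f = 0
q = -18 (q = 2*(-5 - 1*4) = 2*(-5 - 4) = 2*(-9) = -18)
s(c, K) = -18 (s(c, K) = (0*c)*K - 18 = 0*K - 18 = 0 - 18 = -18)
-65 + s(11, -5)*(p(4) - 1)**2 = -65 - 18*(1 - 1)**2 = -65 - 18*0**2 = -65 - 18*0 = -65 + 0 = -65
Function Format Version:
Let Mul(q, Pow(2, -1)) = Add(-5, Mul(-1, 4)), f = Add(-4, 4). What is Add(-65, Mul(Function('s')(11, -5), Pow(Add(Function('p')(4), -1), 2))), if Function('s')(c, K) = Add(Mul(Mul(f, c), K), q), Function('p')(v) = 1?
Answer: -65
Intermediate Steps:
f = 0
q = -18 (q = Mul(2, Add(-5, Mul(-1, 4))) = Mul(2, Add(-5, -4)) = Mul(2, -9) = -18)
Function('s')(c, K) = -18 (Function('s')(c, K) = Add(Mul(Mul(0, c), K), -18) = Add(Mul(0, K), -18) = Add(0, -18) = -18)
Add(-65, Mul(Function('s')(11, -5), Pow(Add(Function('p')(4), -1), 2))) = Add(-65, Mul(-18, Pow(Add(1, -1), 2))) = Add(-65, Mul(-18, Pow(0, 2))) = Add(-65, Mul(-18, 0)) = Add(-65, 0) = -65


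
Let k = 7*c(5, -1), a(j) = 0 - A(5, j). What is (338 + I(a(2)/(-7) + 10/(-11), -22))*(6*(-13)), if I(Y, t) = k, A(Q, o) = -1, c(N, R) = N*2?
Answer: -31824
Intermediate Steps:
c(N, R) = 2*N
a(j) = 1 (a(j) = 0 - 1*(-1) = 0 + 1 = 1)
k = 70 (k = 7*(2*5) = 7*10 = 70)
I(Y, t) = 70
(338 + I(a(2)/(-7) + 10/(-11), -22))*(6*(-13)) = (338 + 70)*(6*(-13)) = 408*(-78) = -31824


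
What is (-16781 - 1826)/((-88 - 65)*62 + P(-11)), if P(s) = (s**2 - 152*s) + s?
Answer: 18607/7704 ≈ 2.4152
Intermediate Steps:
P(s) = s**2 - 151*s
(-16781 - 1826)/((-88 - 65)*62 + P(-11)) = (-16781 - 1826)/((-88 - 65)*62 - 11*(-151 - 11)) = -18607/(-153*62 - 11*(-162)) = -18607/(-9486 + 1782) = -18607/(-7704) = -18607*(-1/7704) = 18607/7704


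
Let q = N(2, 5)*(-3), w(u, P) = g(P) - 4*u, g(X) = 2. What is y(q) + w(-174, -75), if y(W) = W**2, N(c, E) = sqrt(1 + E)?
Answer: 752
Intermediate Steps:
w(u, P) = 2 - 4*u
q = -3*sqrt(6) (q = sqrt(1 + 5)*(-3) = sqrt(6)*(-3) = -3*sqrt(6) ≈ -7.3485)
y(q) + w(-174, -75) = (-3*sqrt(6))**2 + (2 - 4*(-174)) = 54 + (2 + 696) = 54 + 698 = 752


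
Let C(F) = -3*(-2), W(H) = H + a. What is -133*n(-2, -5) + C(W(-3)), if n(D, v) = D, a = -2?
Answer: 272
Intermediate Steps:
W(H) = -2 + H (W(H) = H - 2 = -2 + H)
C(F) = 6
-133*n(-2, -5) + C(W(-3)) = -133*(-2) + 6 = 266 + 6 = 272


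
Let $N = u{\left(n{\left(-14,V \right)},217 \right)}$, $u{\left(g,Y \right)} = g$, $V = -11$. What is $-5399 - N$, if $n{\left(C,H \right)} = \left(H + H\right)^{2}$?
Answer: $-5883$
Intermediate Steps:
$n{\left(C,H \right)} = 4 H^{2}$ ($n{\left(C,H \right)} = \left(2 H\right)^{2} = 4 H^{2}$)
$N = 484$ ($N = 4 \left(-11\right)^{2} = 4 \cdot 121 = 484$)
$-5399 - N = -5399 - 484 = -5883$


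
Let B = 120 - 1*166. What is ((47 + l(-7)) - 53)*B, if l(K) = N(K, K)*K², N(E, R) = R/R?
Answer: -1978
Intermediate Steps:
N(E, R) = 1
B = -46 (B = 120 - 166 = -46)
l(K) = K² (l(K) = 1*K² = K²)
((47 + l(-7)) - 53)*B = ((47 + (-7)²) - 53)*(-46) = ((47 + 49) - 53)*(-46) = (96 - 53)*(-46) = 43*(-46) = -1978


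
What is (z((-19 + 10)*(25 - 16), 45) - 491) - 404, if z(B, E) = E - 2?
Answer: -852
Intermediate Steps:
z(B, E) = -2 + E
(z((-19 + 10)*(25 - 16), 45) - 491) - 404 = ((-2 + 45) - 491) - 404 = (43 - 491) - 404 = -448 - 404 = -852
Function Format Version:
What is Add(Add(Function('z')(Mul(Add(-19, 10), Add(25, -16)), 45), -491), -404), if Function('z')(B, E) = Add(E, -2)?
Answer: -852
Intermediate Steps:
Function('z')(B, E) = Add(-2, E)
Add(Add(Function('z')(Mul(Add(-19, 10), Add(25, -16)), 45), -491), -404) = Add(Add(Add(-2, 45), -491), -404) = Add(Add(43, -491), -404) = Add(-448, -404) = -852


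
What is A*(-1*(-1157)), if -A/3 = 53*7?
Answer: -1287741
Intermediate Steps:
A = -1113 (A = -159*7 = -3*371 = -1113)
A*(-1*(-1157)) = -(-1113)*(-1157) = -1113*1157 = -1287741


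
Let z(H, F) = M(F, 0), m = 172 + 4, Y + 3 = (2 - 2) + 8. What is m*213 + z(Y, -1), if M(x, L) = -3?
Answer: 37485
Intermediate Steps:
Y = 5 (Y = -3 + ((2 - 2) + 8) = -3 + (0 + 8) = -3 + 8 = 5)
m = 176
z(H, F) = -3
m*213 + z(Y, -1) = 176*213 - 3 = 37488 - 3 = 37485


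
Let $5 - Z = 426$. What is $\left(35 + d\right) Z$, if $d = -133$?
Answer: $41258$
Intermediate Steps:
$Z = -421$ ($Z = 5 - 426 = -421$)
$\left(35 + d\right) Z = \left(35 - 133\right) \left(-421\right) = \left(-98\right) \left(-421\right) = 41258$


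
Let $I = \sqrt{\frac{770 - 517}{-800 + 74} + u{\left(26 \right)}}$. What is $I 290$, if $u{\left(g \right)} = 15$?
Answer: $\frac{145 \sqrt{63822}}{33} \approx 1110.0$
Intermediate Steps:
$I = \frac{\sqrt{63822}}{66}$ ($I = \sqrt{\frac{770 - 517}{-800 + 74} + 15} = \sqrt{\frac{253}{-726} + 15} = \sqrt{253 \left(- \frac{1}{726}\right) + 15} = \sqrt{- \frac{23}{66} + 15} = \sqrt{\frac{967}{66}} = \frac{\sqrt{63822}}{66} \approx 3.8277$)
$I 290 = \frac{\sqrt{63822}}{66} \cdot 290 = \frac{145 \sqrt{63822}}{33}$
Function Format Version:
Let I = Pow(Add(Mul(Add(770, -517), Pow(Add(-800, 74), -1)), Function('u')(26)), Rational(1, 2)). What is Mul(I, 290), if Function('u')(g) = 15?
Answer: Mul(Rational(145, 33), Pow(63822, Rational(1, 2))) ≈ 1110.0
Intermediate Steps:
I = Mul(Rational(1, 66), Pow(63822, Rational(1, 2))) (I = Pow(Add(Mul(Add(770, -517), Pow(Add(-800, 74), -1)), 15), Rational(1, 2)) = Pow(Add(Mul(253, Pow(-726, -1)), 15), Rational(1, 2)) = Pow(Add(Mul(253, Rational(-1, 726)), 15), Rational(1, 2)) = Pow(Add(Rational(-23, 66), 15), Rational(1, 2)) = Pow(Rational(967, 66), Rational(1, 2)) = Mul(Rational(1, 66), Pow(63822, Rational(1, 2))) ≈ 3.8277)
Mul(I, 290) = Mul(Mul(Rational(1, 66), Pow(63822, Rational(1, 2))), 290) = Mul(Rational(145, 33), Pow(63822, Rational(1, 2)))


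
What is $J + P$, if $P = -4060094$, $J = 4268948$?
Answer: $208854$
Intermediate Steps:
$J + P = 4268948 - 4060094 = 208854$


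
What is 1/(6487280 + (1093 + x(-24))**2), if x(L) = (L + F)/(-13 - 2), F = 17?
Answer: 225/1728663604 ≈ 1.3016e-7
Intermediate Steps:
x(L) = -17/15 - L/15 (x(L) = (L + 17)/(-13 - 2) = (17 + L)/(-15) = (17 + L)*(-1/15) = -17/15 - L/15)
1/(6487280 + (1093 + x(-24))**2) = 1/(6487280 + (1093 + (-17/15 - 1/15*(-24)))**2) = 1/(6487280 + (1093 + (-17/15 + 8/5))**2) = 1/(6487280 + (1093 + 7/15)**2) = 1/(6487280 + (16402/15)**2) = 1/(6487280 + 269025604/225) = 1/(1728663604/225) = 225/1728663604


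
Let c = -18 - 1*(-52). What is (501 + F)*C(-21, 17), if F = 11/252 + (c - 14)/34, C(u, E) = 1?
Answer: 2148991/4284 ≈ 501.63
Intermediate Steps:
c = 34 (c = -18 + 52 = 34)
F = 2707/4284 (F = 11/252 + (34 - 14)/34 = 11*(1/252) + 20*(1/34) = 11/252 + 10/17 = 2707/4284 ≈ 0.63189)
(501 + F)*C(-21, 17) = (501 + 2707/4284)*1 = (2148991/4284)*1 = 2148991/4284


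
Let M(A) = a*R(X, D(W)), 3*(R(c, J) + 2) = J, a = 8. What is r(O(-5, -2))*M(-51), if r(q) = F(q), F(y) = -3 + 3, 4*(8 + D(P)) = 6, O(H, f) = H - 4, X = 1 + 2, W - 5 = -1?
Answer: 0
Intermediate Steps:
W = 4 (W = 5 - 1 = 4)
X = 3
O(H, f) = -4 + H
D(P) = -13/2 (D(P) = -8 + (¼)*6 = -8 + 3/2 = -13/2)
R(c, J) = -2 + J/3
M(A) = -100/3 (M(A) = 8*(-2 + (⅓)*(-13/2)) = 8*(-2 - 13/6) = 8*(-25/6) = -100/3)
F(y) = 0
r(q) = 0
r(O(-5, -2))*M(-51) = 0*(-100/3) = 0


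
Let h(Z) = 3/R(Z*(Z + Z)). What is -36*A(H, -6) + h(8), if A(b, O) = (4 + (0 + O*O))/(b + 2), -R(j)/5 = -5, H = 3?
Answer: -7197/25 ≈ -287.88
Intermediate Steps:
R(j) = 25 (R(j) = -5*(-5) = 25)
h(Z) = 3/25
A(b, O) = (4 + O²)/(2 + b) (A(b, O) = (4 + (0 + O²))/(2 + b) = (4 + O²)/(2 + b))
-36*A(H, -6) + h(8) = -36*(4 + (-6)²)/(2 + 3) + 3/25 = -36*(4 + 36)/5 + 3/25 = -36*40/5 + 3/25 = -36*8 + 3/25 = -288 + 3/25 = -7197/25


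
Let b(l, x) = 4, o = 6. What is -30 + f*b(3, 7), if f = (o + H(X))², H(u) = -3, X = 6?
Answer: 6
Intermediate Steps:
f = 9 (f = (6 - 3)² = 3² = 9)
-30 + f*b(3, 7) = -30 + 9*4 = -30 + 36 = 6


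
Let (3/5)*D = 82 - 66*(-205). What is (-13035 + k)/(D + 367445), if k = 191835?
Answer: 720/1571 ≈ 0.45831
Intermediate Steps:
D = 68060/3 (D = 5*(82 - 66*(-205))/3 = 5*(82 + 13530)/3 = (5/3)*13612 = 68060/3 ≈ 22687.)
(-13035 + k)/(D + 367445) = (-13035 + 191835)/(68060/3 + 367445) = 178800/(1170395/3) = 178800*(3/1170395) = 720/1571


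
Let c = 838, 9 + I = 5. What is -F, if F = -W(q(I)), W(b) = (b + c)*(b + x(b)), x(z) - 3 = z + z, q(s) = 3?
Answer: 10092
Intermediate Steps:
I = -4 (I = -9 + 5 = -4)
x(z) = 3 + 2*z (x(z) = 3 + (z + z) = 3 + 2*z)
W(b) = (3 + 3*b)*(838 + b) (W(b) = (b + 838)*(b + (3 + 2*b)) = (838 + b)*(3 + 3*b) = (3 + 3*b)*(838 + b))
F = -10092 (F = -(2514 + 3*3**2 + 2517*3) = -(2514 + 3*9 + 7551) = -(2514 + 27 + 7551) = -1*10092 = -10092)
-F = -1*(-10092) = 10092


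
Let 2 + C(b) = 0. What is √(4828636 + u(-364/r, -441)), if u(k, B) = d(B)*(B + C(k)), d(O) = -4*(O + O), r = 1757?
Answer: 2*√816433 ≈ 1807.1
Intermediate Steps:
C(b) = -2 (C(b) = -2 + 0 = -2)
d(O) = -8*O
u(k, B) = -8*B*(-2 + B) (u(k, B) = (-8*B)*(B - 2) = (-8*B)*(-2 + B) = -8*B*(-2 + B))
√(4828636 + u(-364/r, -441)) = √(4828636 + 8*(-441)*(2 - 1*(-441))) = √(4828636 + 8*(-441)*(2 + 441)) = √(4828636 + 8*(-441)*443) = √(4828636 - 1562904) = √3265732 = 2*√816433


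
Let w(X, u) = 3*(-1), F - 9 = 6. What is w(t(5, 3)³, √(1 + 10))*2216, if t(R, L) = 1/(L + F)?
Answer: -6648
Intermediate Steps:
F = 15 (F = 9 + 6 = 15)
t(R, L) = 1/(15 + L) (t(R, L) = 1/(L + 15) = 1/(15 + L))
w(X, u) = -3
w(t(5, 3)³, √(1 + 10))*2216 = -3*2216 = -6648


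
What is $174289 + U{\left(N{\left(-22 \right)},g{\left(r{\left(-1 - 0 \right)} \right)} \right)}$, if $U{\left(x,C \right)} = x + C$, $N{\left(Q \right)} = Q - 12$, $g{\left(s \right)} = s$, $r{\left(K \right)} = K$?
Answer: $174254$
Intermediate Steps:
$N{\left(Q \right)} = -12 + Q$
$U{\left(x,C \right)} = C + x$
$174289 + U{\left(N{\left(-22 \right)},g{\left(r{\left(-1 - 0 \right)} \right)} \right)} = 174289 - 35 = 174254$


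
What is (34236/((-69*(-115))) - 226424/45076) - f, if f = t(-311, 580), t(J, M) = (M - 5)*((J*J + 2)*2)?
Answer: -3315420791703292/29806505 ≈ -1.1123e+8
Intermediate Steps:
t(J, M) = (-5 + M)*(4 + 2*J²) (t(J, M) = (-5 + M)*((J² + 2)*2) = (-5 + M)*((2 + J²)*2) = (-5 + M)*(4 + 2*J²))
f = 111231450 (f = -20 - 10*(-311)² + 4*580 + 2*580*(-311)² = -20 - 10*96721 + 2320 + 2*580*96721 = -20 - 967210 + 2320 + 112196360 = 111231450)
(34236/((-69*(-115))) - 226424/45076) - f = (34236/((-69*(-115))) - 226424/45076) - 1*111231450 = (34236/7935 - 226424*1/45076) - 111231450 = (34236*(1/7935) - 56606/11269) - 111231450 = (11412/2645 - 56606/11269) - 111231450 = -21121042/29806505 - 111231450 = -3315420791703292/29806505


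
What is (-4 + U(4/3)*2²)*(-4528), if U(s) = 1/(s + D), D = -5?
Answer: 253568/11 ≈ 23052.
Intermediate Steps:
U(s) = 1/(-5 + s) (U(s) = 1/(s - 5) = 1/(-5 + s))
(-4 + U(4/3)*2²)*(-4528) = (-4 + 2²/(-5 + 4/3))*(-4528) = (-4 + 4/(-5 + 4*(⅓)))*(-4528) = (-4 + 4/(-5 + 4/3))*(-4528) = (-4 + 4/(-11/3))*(-4528) = (-4 - 3/11*4)*(-4528) = (-4 - 12/11)*(-4528) = -56/11*(-4528) = 253568/11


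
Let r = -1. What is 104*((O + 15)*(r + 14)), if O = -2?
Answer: 17576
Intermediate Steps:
104*((O + 15)*(r + 14)) = 104*((-2 + 15)*(-1 + 14)) = 104*(13*13) = 104*169 = 17576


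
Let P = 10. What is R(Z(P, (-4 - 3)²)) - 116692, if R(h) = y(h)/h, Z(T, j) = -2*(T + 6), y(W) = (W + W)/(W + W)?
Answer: -3734145/32 ≈ -1.1669e+5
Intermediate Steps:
y(W) = 1 (y(W) = (2*W)/((2*W)) = (2*W)*(1/(2*W)) = 1)
Z(T, j) = -12 - 2*T (Z(T, j) = -2*(6 + T) = -12 - 2*T)
R(h) = 1/h
R(Z(P, (-4 - 3)²)) - 116692 = 1/(-12 - 2*10) - 116692 = 1/(-12 - 20) - 116692 = 1/(-32) - 116692 = -1/32 - 116692 = -3734145/32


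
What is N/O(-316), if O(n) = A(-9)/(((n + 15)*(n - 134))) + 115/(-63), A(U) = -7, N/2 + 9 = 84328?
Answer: -2538001900/27473 ≈ -92382.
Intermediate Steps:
N = 168638 (N = -18 + 2*84328 = -18 + 168656 = 168638)
O(n) = -115/63 - 7/((-134 + n)*(15 + n)) (O(n) = -7*1/((n - 134)*(n + 15)) + 115/(-63) = -7*1/((-134 + n)*(15 + n)) + 115*(-1/63) = -7*1/((-134 + n)*(15 + n)) - 115/63 = -7/((-134 + n)*(15 + n)) - 115/63 = -115/63 - 7/((-134 + n)*(15 + n)))
N/O(-316) = 168638/(((-230709 - 13685*(-316) + 115*(-316)**2)/(63*(2010 - 1*(-316)**2 + 119*(-316))))) = 168638/(((-230709 + 4324460 + 115*99856)/(63*(2010 - 1*99856 - 37604)))) = 168638/(((-230709 + 4324460 + 11483440)/(63*(2010 - 99856 - 37604)))) = 168638/(((1/63)*15577191/(-135450))) = 168638/(((1/63)*(-1/135450)*15577191)) = 168638/(-27473/15050) = 168638*(-15050/27473) = -2538001900/27473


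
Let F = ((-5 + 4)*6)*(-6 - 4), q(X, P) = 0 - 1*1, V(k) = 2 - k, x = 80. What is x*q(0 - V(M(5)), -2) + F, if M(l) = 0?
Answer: -20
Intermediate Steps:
q(X, P) = -1 (q(X, P) = 0 - 1 = -1)
F = 60 (F = -1*6*(-10) = -6*(-10) = 60)
x*q(0 - V(M(5)), -2) + F = 80*(-1) + 60 = -80 + 60 = -20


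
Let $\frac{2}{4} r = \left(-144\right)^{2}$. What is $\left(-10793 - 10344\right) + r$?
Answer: $20335$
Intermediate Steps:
$r = 41472$ ($r = 2 \left(-144\right)^{2} = 2 \cdot 20736 = 41472$)
$\left(-10793 - 10344\right) + r = \left(-10793 - 10344\right) + 41472 = -21137 + 41472 = 20335$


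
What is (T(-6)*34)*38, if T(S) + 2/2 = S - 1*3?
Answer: -12920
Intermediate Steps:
T(S) = -4 + S (T(S) = -1 + (S - 1*3) = -1 + (S - 3) = -1 + (-3 + S) = -4 + S)
(T(-6)*34)*38 = ((-4 - 6)*34)*38 = -10*34*38 = -340*38 = -12920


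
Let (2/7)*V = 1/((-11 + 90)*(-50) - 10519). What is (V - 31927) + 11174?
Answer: -85792903/4134 ≈ -20753.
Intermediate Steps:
V = -1/4134 (V = 7/(2*((-11 + 90)*(-50) - 10519)) = 7/(2*(79*(-50) - 10519)) = 7/(2*(-3950 - 10519)) = (7/2)/(-14469) = (7/2)*(-1/14469) = -1/4134 ≈ -0.00024190)
(V - 31927) + 11174 = (-1/4134 - 31927) + 11174 = -131986219/4134 + 11174 = -85792903/4134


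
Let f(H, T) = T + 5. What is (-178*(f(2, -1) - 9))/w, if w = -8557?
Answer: -890/8557 ≈ -0.10401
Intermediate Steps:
f(H, T) = 5 + T
(-178*(f(2, -1) - 9))/w = -178*((5 - 1) - 9)/(-8557) = -178*(4 - 9)*(-1/8557) = -178*(-5)*(-1/8557) = 890*(-1/8557) = -890/8557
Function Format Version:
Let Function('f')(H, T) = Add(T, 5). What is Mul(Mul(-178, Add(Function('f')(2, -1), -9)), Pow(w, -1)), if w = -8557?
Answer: Rational(-890, 8557) ≈ -0.10401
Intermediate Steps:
Function('f')(H, T) = Add(5, T)
Mul(Mul(-178, Add(Function('f')(2, -1), -9)), Pow(w, -1)) = Mul(Mul(-178, Add(Add(5, -1), -9)), Pow(-8557, -1)) = Mul(Mul(-178, Add(4, -9)), Rational(-1, 8557)) = Mul(Mul(-178, -5), Rational(-1, 8557)) = Mul(890, Rational(-1, 8557)) = Rational(-890, 8557)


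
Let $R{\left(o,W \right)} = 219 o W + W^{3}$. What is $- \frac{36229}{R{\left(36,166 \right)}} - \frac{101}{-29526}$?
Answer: $- \frac{237755207}{86851319520} \approx -0.0027375$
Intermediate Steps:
$R{\left(o,W \right)} = W^{3} + 219 W o$ ($R{\left(o,W \right)} = 219 W o + W^{3} = W^{3} + 219 W o$)
$- \frac{36229}{R{\left(36,166 \right)}} - \frac{101}{-29526} = - \frac{36229}{166 \left(166^{2} + 219 \cdot 36\right)} - \frac{101}{-29526} = - \frac{36229}{166 \left(27556 + 7884\right)} - - \frac{101}{29526} = - \frac{36229}{166 \cdot 35440} + \frac{101}{29526} = - \frac{36229}{5883040} + \frac{101}{29526} = - \frac{237755207}{86851319520}$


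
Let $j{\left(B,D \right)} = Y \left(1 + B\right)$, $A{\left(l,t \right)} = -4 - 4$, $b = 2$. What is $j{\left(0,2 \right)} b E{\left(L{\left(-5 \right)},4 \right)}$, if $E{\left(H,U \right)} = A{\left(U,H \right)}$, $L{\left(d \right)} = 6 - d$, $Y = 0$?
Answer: $0$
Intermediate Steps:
$A{\left(l,t \right)} = -8$ ($A{\left(l,t \right)} = -4 - 4 = -8$)
$j{\left(B,D \right)} = 0$ ($j{\left(B,D \right)} = 0 \left(1 + B\right) = 0$)
$E{\left(H,U \right)} = -8$
$j{\left(0,2 \right)} b E{\left(L{\left(-5 \right)},4 \right)} = 0 \cdot 2 \left(-8\right) = 0 \left(-8\right) = 0$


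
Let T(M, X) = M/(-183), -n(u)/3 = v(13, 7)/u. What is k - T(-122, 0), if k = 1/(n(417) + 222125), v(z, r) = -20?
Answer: -61750373/92626185 ≈ -0.66666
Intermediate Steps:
n(u) = 60/u (n(u) = -(-60)/u = 60/u)
T(M, X) = -M/183 (T(M, X) = M*(-1/183) = -M/183)
k = 139/30875395 (k = 1/(60/417 + 222125) = 1/(60*(1/417) + 222125) = 1/(20/139 + 222125) = 1/(30875395/139) = 139/30875395 ≈ 4.5020e-6)
k - T(-122, 0) = 139/30875395 - (-1)*(-122)/183 = 139/30875395 - 1*⅔ = 139/30875395 - ⅔ = -61750373/92626185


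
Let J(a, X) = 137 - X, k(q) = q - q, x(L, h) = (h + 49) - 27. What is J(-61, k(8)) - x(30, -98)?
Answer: 213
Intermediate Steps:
x(L, h) = 22 + h (x(L, h) = (49 + h) - 27 = 22 + h)
k(q) = 0
J(-61, k(8)) - x(30, -98) = (137 - 1*0) - (22 - 98) = (137 + 0) - 1*(-76) = 137 + 76 = 213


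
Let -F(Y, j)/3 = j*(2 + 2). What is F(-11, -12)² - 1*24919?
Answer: -4183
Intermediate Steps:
F(Y, j) = -12*j (F(Y, j) = -3*j*(2 + 2) = -3*j*4 = -12*j)
F(-11, -12)² - 1*24919 = (-12*(-12))² - 1*24919 = 144² - 24919 = 20736 - 24919 = -4183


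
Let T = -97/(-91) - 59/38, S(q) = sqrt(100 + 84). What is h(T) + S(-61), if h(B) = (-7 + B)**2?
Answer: 670240321/11957764 + 2*sqrt(46) ≈ 69.615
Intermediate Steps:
S(q) = 2*sqrt(46) (S(q) = sqrt(184) = 2*sqrt(46))
T = -1683/3458 (T = -97*(-1/91) - 59*1/38 = 97/91 - 59/38 = -1683/3458 ≈ -0.48670)
h(T) + S(-61) = (-7 - 1683/3458)**2 + 2*sqrt(46) = (-25889/3458)**2 + 2*sqrt(46) = 670240321/11957764 + 2*sqrt(46)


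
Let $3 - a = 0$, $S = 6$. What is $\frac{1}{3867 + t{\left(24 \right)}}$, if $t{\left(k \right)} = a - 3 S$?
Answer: $\frac{1}{3852} \approx 0.00025961$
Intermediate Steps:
$a = 3$ ($a = 3 - 0 = 3 + 0 = 3$)
$t{\left(k \right)} = -15$ ($t{\left(k \right)} = 3 - 18 = -15$)
$\frac{1}{3867 + t{\left(24 \right)}} = \frac{1}{3867 - 15} = \frac{1}{3852}$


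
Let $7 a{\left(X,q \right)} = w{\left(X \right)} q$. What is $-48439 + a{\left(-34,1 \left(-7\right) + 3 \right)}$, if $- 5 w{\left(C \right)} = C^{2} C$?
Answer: $- \frac{1852581}{35} \approx -52931.0$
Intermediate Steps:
$w{\left(C \right)} = - \frac{C^{3}}{5}$ ($w{\left(C \right)} = - \frac{C^{2} C}{5} = - \frac{C^{3}}{5}$)
$a{\left(X,q \right)} = - \frac{q X^{3}}{35}$ ($a{\left(X,q \right)} = \frac{- \frac{X^{3}}{5} q}{7} = \frac{\left(- \frac{1}{5}\right) q X^{3}}{7} = - \frac{q X^{3}}{35}$)
$-48439 + a{\left(-34,1 \left(-7\right) + 3 \right)} = -48439 - \frac{\left(1 \left(-7\right) + 3\right) \left(-34\right)^{3}}{35} = -48439 - \frac{1}{35} \left(-7 + 3\right) \left(-39304\right) = -48439 - \left(- \frac{4}{35}\right) \left(-39304\right) = -48439 - \frac{157216}{35} = - \frac{1852581}{35}$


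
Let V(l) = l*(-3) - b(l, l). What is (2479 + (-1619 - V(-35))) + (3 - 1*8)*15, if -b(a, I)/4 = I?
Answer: 820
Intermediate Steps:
b(a, I) = -4*I
V(l) = l (V(l) = l*(-3) - (-4)*l = -3*l + 4*l = l)
(2479 + (-1619 - V(-35))) + (3 - 1*8)*15 = (2479 + (-1619 - 1*(-35))) + (3 - 1*8)*15 = (2479 + (-1619 + 35)) + (3 - 8)*15 = (2479 - 1584) - 5*15 = 895 - 75 = 820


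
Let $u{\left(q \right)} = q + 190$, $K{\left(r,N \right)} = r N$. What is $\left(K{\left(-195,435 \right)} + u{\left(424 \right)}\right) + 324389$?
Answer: $240178$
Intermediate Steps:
$K{\left(r,N \right)} = N r$
$u{\left(q \right)} = 190 + q$
$\left(K{\left(-195,435 \right)} + u{\left(424 \right)}\right) + 324389 = \left(435 \left(-195\right) + \left(190 + 424\right)\right) + 324389 = \left(-84825 + 614\right) + 324389 = -84211 + 324389 = 240178$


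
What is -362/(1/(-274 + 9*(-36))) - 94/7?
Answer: 1515238/7 ≈ 2.1646e+5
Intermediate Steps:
-362/(1/(-274 + 9*(-36))) - 94/7 = -362/(1/(-274 - 324)) - 94*⅐ = -362/(1/(-598)) - 94/7 = -362/(-1/598) - 94/7 = -362*(-598) - 94/7 = 216476 - 94/7 = 1515238/7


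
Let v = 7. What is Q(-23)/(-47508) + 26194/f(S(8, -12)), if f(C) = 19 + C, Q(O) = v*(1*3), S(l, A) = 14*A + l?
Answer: -414809171/2232876 ≈ -185.77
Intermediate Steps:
S(l, A) = l + 14*A
Q(O) = 21 (Q(O) = 7*(1*3) = 7*3 = 21)
Q(-23)/(-47508) + 26194/f(S(8, -12)) = 21/(-47508) + 26194/(19 + (8 + 14*(-12))) = 21*(-1/47508) + 26194/(19 + (8 - 168)) = -7/15836 + 26194/(19 - 160) = -7/15836 + 26194/(-141) = -7/15836 + 26194*(-1/141) = -7/15836 - 26194/141 = -414809171/2232876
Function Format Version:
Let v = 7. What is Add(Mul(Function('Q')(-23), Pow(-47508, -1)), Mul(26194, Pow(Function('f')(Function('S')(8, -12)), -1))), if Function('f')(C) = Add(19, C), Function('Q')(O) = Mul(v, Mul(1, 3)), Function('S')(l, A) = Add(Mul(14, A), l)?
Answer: Rational(-414809171, 2232876) ≈ -185.77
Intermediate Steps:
Function('S')(l, A) = Add(l, Mul(14, A))
Function('Q')(O) = 21 (Function('Q')(O) = Mul(7, Mul(1, 3)) = Mul(7, 3) = 21)
Add(Mul(Function('Q')(-23), Pow(-47508, -1)), Mul(26194, Pow(Function('f')(Function('S')(8, -12)), -1))) = Add(Mul(21, Pow(-47508, -1)), Mul(26194, Pow(Add(19, Add(8, Mul(14, -12))), -1))) = Add(Mul(21, Rational(-1, 47508)), Mul(26194, Pow(Add(19, Add(8, -168)), -1))) = Add(Rational(-7, 15836), Mul(26194, Pow(Add(19, -160), -1))) = Add(Rational(-7, 15836), Mul(26194, Pow(-141, -1))) = Add(Rational(-7, 15836), Mul(26194, Rational(-1, 141))) = Add(Rational(-7, 15836), Rational(-26194, 141)) = Rational(-414809171, 2232876)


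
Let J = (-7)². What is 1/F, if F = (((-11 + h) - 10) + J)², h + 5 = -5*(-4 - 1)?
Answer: 1/2304 ≈ 0.00043403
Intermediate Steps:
J = 49
h = 20 (h = -5 - 5*(-4 - 1) = -5 - 5*(-5) = -5 + 25 = 20)
F = 2304 (F = (((-11 + 20) - 10) + 49)² = ((9 - 10) + 49)² = (-1 + 49)² = 48² = 2304)
1/F = 1/2304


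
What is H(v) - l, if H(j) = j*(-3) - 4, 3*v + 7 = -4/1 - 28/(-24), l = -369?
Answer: 2249/6 ≈ 374.83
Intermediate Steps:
v = -59/18 (v = -7/3 + (-4/1 - 28/(-24))/3 = -7/3 + (-4*1 - 28*(-1/24))/3 = -7/3 + (-4 + 7/6)/3 = -7/3 + (⅓)*(-17/6) = -7/3 - 17/18 = -59/18 ≈ -3.2778)
H(j) = -4 - 3*j (H(j) = -3*j - 4 = -4 - 3*j)
H(v) - l = (-4 - 3*(-59/18)) - 1*(-369) = (-4 + 59/6) + 369 = 35/6 + 369 = 2249/6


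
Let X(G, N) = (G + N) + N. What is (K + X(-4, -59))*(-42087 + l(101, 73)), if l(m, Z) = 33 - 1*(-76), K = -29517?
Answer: 1244185942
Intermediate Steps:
l(m, Z) = 109 (l(m, Z) = 33 + 76 = 109)
X(G, N) = G + 2*N
(K + X(-4, -59))*(-42087 + l(101, 73)) = (-29517 + (-4 + 2*(-59)))*(-42087 + 109) = (-29517 + (-4 - 118))*(-41978) = (-29517 - 122)*(-41978) = -29639*(-41978) = 1244185942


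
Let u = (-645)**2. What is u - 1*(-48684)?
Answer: 464709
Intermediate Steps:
u = 416025
u - 1*(-48684) = 416025 - 1*(-48684) = 416025 + 48684 = 464709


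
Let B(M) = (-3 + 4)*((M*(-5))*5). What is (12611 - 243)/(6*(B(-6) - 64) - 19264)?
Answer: -3092/4687 ≈ -0.65970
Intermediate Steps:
B(M) = -25*M (B(M) = 1*(-5*M*5) = 1*(-25*M) = -25*M)
(12611 - 243)/(6*(B(-6) - 64) - 19264) = (12611 - 243)/(6*(-25*(-6) - 64) - 19264) = 12368/(6*(150 - 64) - 19264) = 12368/(6*86 - 19264) = 12368/(516 - 19264) = 12368/(-18748) = 12368*(-1/18748) = -3092/4687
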